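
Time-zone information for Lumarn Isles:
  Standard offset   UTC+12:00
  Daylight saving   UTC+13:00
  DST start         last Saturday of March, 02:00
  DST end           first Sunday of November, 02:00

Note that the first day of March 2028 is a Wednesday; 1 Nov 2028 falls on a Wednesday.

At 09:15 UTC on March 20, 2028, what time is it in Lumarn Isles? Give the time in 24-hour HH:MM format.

1 March 2028 is a Wednesday, so Saturdays fall on 4, 11, 18, 25; the last is March 25.
1 November 2028 is a Wednesday, so the first Sunday is November 5.
At the standard offset (UTC+12:00), 09:15 UTC + 12h = 21:15 Lumarn Isles standard time.
Daylight saving runs 25 March – 5 November; the standard-time date in Lumarn Isles, March 20, 2028, is outside that window, so Lumarn Isles is on standard time at UTC+12:00.
09:15 UTC + 12h = 21:15 local.

21:15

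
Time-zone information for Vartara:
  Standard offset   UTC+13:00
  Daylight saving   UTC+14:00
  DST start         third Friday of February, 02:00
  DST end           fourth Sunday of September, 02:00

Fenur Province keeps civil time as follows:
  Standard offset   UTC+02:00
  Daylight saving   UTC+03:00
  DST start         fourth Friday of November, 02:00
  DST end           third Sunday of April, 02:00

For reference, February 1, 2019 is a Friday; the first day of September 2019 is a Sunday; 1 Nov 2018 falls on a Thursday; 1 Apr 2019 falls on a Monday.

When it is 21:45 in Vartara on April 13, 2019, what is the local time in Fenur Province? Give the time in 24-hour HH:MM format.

10:45

1 February 2019 is a Friday, so the first Friday is February 1 and the third is February 15.
1 September 2019 is a Sunday, so the first Sunday is September 1 and the fourth is September 22.
April 13, 2019 falls between 15 February and 22 September, so daylight saving is in effect and Vartara is at UTC+14:00.
21:45 Vartara − 14h = 07:45 UTC.
1 November 2018 is a Thursday, so the first Friday is November 2 and the fourth is November 23.
1 April 2019 is a Monday, so the first Sunday is April 7 and the third is April 21.
At the standard offset (UTC+02:00), 07:45 UTC + 2h = 09:45 Fenur Province standard time.
The standard-time date in Fenur Province, April 13, 2019, lies within the daylight-saving period (23 November 2018 – 21 April 2019), so Fenur Province is on daylight time, UTC+03:00.
07:45 UTC + 3h = 10:45 Fenur Province.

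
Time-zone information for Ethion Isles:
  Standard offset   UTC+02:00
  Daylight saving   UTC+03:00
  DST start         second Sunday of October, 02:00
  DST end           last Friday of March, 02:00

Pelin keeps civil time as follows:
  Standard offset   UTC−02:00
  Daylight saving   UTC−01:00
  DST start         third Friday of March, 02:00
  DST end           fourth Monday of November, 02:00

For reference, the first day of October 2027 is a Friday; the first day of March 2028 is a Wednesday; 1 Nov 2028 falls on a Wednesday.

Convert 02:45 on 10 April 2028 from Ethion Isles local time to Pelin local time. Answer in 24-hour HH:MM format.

23:45

1 October 2027 is a Friday, so the first Sunday is October 3 and the second is October 10.
1 March 2028 is a Wednesday, so Fridays fall on 3, 10, 17, 24, 31; the last is March 31.
10 April 2028 does not fall between 10 October 2027 and 31 March 2028, so daylight saving is not in effect and Ethion Isles is at UTC+02:00.
02:45 Ethion Isles − 2h = 00:45 UTC.
1 March 2028 is a Wednesday, so the first Friday is March 3 and the third is March 17.
1 November 2028 is a Wednesday, so the first Monday is November 6 and the fourth is November 27.
At the standard offset (UTC−02:00), 00:45 UTC − 2h = 22:45 Pelin standard time (rolling into the previous day, 9 April 2028).
Daylight saving runs 17 March – 27 November; the standard-time date in Pelin, 9 April 2028, is inside that window, so Pelin is at UTC−01:00.
00:45 UTC − 1h = 23:45 Pelin (rolling into the previous day, 9 April 2028).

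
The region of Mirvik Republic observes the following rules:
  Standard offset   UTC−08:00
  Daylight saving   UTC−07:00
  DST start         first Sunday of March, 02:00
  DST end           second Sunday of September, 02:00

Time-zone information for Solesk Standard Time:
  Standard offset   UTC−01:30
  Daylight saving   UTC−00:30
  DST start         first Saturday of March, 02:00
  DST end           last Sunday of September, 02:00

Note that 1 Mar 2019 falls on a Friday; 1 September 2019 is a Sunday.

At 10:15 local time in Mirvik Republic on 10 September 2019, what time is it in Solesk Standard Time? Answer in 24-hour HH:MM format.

1 March 2019 is a Friday, so the first Sunday is March 3.
1 September 2019 is a Sunday, so the first Sunday is September 1 and the second is September 8.
10 September 2019 does not fall between 3 March and 8 September, so daylight saving is not in effect and Mirvik Republic is at UTC−08:00.
10:15 Mirvik Republic + 8h = 18:15 UTC.
1 March 2019 is a Friday, so the first Saturday is March 2.
1 September 2019 is a Sunday, so Sundays fall on 1, 8, 15, 22, 29; the last is September 29.
At the standard offset (UTC−01:30), 18:15 UTC − 1h30m = 16:45 Solesk Standard Time standard time.
The standard-time date in Solesk Standard Time, 10 September 2019, lies within the daylight-saving period (2 March – 29 September), so Solesk Standard Time is on daylight time, UTC−00:30.
18:15 UTC − 0h30m = 17:45 Solesk Standard Time.

17:45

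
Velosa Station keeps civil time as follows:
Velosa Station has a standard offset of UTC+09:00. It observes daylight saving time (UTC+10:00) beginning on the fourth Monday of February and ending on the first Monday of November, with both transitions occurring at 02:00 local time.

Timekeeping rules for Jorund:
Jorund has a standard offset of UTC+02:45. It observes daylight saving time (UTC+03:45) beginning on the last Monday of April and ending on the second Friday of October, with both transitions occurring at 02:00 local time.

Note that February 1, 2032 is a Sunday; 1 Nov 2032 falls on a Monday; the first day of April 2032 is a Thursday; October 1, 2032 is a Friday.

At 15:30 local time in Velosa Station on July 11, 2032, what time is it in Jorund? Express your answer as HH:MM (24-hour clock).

09:15

1 February 2032 is a Sunday, so the first Monday is February 2 and the fourth is February 23.
1 November 2032 is a Monday, so the first Monday is November 1.
July 11, 2032 lies within the daylight-saving period (23 February – 1 November), so Velosa Station is on daylight time, UTC+10:00.
15:30 Velosa Station − 10h = 05:30 UTC.
1 April 2032 is a Thursday, so Mondays fall on 5, 12, 19, 26; the last is April 26.
1 October 2032 is a Friday, so the first Friday is October 1 and the second is October 8.
At the standard offset (UTC+02:45), 05:30 UTC + 2h45m = 08:15 Jorund standard time.
The standard-time date in Jorund, July 11, 2032, falls between 26 April and 8 October, so daylight saving is in effect and Jorund is at UTC+03:45.
05:30 UTC + 3h45m = 09:15 Jorund.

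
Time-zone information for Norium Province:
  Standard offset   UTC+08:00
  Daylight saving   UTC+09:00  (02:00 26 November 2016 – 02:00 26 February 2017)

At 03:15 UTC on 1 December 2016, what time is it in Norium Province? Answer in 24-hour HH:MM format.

At the standard offset (UTC+08:00), 03:15 UTC + 8h = 11:15 Norium Province standard time.
The standard-time date in Norium Province, 1 December 2016, falls between 26 November 2016 and 26 February 2017, so daylight saving is in effect and Norium Province is at UTC+09:00.
03:15 UTC + 9h = 12:15 local.

12:15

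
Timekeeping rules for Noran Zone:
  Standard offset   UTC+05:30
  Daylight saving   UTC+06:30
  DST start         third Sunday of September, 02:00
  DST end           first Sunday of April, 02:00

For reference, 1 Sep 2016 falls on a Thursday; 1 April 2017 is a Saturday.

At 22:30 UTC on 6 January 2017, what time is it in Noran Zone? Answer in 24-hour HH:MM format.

05:00

1 September 2016 is a Thursday, so the first Sunday is September 4 and the third is September 18.
1 April 2017 is a Saturday, so the first Sunday is April 2.
At the standard offset (UTC+05:30), 22:30 UTC + 5h30m = 04:00 Noran Zone standard time (rolling into the next day, 7 January 2017).
The standard-time date in Noran Zone, 7 January 2017, falls between 18 September 2016 and 2 April 2017, so daylight saving is in effect and Noran Zone is at UTC+06:30.
22:30 UTC + 6h30m = 05:00 local (rolling into the next day, 7 January 2017).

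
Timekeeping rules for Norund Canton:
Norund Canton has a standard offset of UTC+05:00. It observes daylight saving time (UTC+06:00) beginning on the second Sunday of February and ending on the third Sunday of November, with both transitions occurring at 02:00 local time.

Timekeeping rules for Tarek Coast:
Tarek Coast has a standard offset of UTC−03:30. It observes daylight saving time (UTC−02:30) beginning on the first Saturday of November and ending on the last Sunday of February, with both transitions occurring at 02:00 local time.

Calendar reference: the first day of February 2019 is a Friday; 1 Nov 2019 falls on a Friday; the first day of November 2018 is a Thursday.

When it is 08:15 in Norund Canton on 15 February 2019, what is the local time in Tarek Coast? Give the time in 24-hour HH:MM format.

1 February 2019 is a Friday, so the first Sunday is February 3 and the second is February 10.
1 November 2019 is a Friday, so the first Sunday is November 3 and the third is November 17.
15 February 2019 lies within the daylight-saving period (10 February – 17 November), so Norund Canton is on daylight time, UTC+06:00.
08:15 Norund Canton − 6h = 02:15 UTC.
1 November 2018 is a Thursday, so the first Saturday is November 3.
1 February 2019 is a Friday, so Sundays fall on 3, 10, 17, 24; the last is February 24.
At the standard offset (UTC−03:30), 02:15 UTC − 3h30m = 22:45 Tarek Coast standard time (rolling into the previous day, 14 February 2019).
The standard-time date in Tarek Coast, 14 February 2019, falls between 3 November 2018 and 24 February 2019, so daylight saving is in effect and Tarek Coast is at UTC−02:30.
02:15 UTC − 2h30m = 23:45 Tarek Coast (rolling into the previous day, 14 February 2019).

23:45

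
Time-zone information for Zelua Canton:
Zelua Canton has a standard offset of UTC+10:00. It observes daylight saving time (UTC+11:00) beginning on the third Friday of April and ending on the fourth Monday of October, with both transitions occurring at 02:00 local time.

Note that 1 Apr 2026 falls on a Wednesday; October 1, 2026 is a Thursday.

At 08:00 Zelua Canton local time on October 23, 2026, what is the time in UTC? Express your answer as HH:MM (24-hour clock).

1 April 2026 is a Wednesday, so the first Friday is April 3 and the third is April 17.
1 October 2026 is a Thursday, so the first Monday is October 5 and the fourth is October 26.
Daylight saving runs 17 April – 26 October; October 23, 2026 is inside that window, so Zelua Canton is at UTC+11:00.
08:00 local − 11h = 21:00 UTC (rolling into the previous day, 22 October 2026).

21:00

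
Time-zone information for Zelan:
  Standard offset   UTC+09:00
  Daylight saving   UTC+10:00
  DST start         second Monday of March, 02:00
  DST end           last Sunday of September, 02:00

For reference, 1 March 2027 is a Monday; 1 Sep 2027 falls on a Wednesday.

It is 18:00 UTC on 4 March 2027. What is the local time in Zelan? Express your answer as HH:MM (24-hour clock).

1 March 2027 is a Monday, so the first Monday is March 1 and the second is March 8.
1 September 2027 is a Wednesday, so Sundays fall on 5, 12, 19, 26; the last is September 26.
At the standard offset (UTC+09:00), 18:00 UTC + 9h = 03:00 Zelan standard time (rolling into the next day, 5 March 2027).
The standard-time date in Zelan, 5 March 2027, is outside the daylight-saving period (8 March – 26 September), so Zelan is on standard time, UTC+09:00.
18:00 UTC + 9h = 03:00 local (rolling into the next day, 5 March 2027).

03:00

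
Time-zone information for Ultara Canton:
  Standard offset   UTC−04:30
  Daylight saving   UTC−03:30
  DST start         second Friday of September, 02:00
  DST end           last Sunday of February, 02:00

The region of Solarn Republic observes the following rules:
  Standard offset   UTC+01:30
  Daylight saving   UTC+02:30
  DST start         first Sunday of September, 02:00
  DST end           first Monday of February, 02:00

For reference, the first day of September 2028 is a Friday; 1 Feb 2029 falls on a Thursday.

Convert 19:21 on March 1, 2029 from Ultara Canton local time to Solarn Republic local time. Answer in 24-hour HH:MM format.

01:21

1 September 2028 is a Friday, so the first Friday is September 1 and the second is September 8.
1 February 2029 is a Thursday, so Sundays fall on 4, 11, 18, 25; the last is February 25.
March 1, 2029 is outside the daylight-saving period (8 September 2028 – 25 February 2029), so Ultara Canton is on standard time, UTC−04:30.
19:21 Ultara Canton + 4h30m = 23:51 UTC.
1 September 2028 is a Friday, so the first Sunday is September 3.
1 February 2029 is a Thursday, so the first Monday is February 5.
At the standard offset (UTC+01:30), 23:51 UTC + 1h30m = 01:21 Solarn Republic standard time (rolling into the next day, 2 March 2029).
Daylight saving runs 3 September 2028 – 5 February 2029; the standard-time date in Solarn Republic, March 2, 2029, is outside that window, so Solarn Republic is on standard time at UTC+01:30.
23:51 UTC + 1h30m = 01:21 Solarn Republic (rolling into the next day, 2 March 2029).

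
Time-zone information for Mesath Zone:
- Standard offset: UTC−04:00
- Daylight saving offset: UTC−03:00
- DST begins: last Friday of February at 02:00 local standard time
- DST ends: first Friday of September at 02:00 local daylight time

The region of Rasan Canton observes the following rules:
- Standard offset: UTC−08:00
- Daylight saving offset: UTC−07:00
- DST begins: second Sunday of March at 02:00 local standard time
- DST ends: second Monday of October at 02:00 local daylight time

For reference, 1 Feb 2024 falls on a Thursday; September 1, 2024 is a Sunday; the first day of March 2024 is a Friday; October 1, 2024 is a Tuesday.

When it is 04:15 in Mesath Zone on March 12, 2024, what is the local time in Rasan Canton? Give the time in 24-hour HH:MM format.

00:15

1 February 2024 is a Thursday, so Fridays fall on 2, 9, 16, 23; the last is February 23.
1 September 2024 is a Sunday, so the first Friday is September 6.
March 12, 2024 falls between 23 February and 6 September, so daylight saving is in effect and Mesath Zone is at UTC−03:00.
04:15 Mesath Zone + 3h = 07:15 UTC.
1 March 2024 is a Friday, so the first Sunday is March 3 and the second is March 10.
1 October 2024 is a Tuesday, so the first Monday is October 7 and the second is October 14.
At the standard offset (UTC−08:00), 07:15 UTC − 8h = 23:15 Rasan Canton standard time (rolling into the previous day, 11 March 2024).
The standard-time date in Rasan Canton, March 11, 2024, lies within the daylight-saving period (10 March – 14 October), so Rasan Canton is on daylight time, UTC−07:00.
07:15 UTC − 7h = 00:15 Rasan Canton.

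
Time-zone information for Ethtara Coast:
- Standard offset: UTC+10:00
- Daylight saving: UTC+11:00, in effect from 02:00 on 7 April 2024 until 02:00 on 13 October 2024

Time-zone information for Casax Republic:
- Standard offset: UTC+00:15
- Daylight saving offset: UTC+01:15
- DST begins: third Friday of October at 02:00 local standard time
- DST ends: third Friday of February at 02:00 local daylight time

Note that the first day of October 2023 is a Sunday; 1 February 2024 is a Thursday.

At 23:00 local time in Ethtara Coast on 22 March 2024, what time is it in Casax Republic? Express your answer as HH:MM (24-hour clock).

13:15

22 March 2024 is outside the daylight-saving period (7 April – 13 October), so Ethtara Coast is on standard time, UTC+10:00.
23:00 Ethtara Coast − 10h = 13:00 UTC.
1 October 2023 is a Sunday, so the first Friday is October 6 and the third is October 20.
1 February 2024 is a Thursday, so the first Friday is February 2 and the third is February 16.
At the standard offset (UTC+00:15), 13:00 UTC + 0h15m = 13:15 Casax Republic standard time.
Daylight saving runs 20 October 2023 – 16 February 2024; the standard-time date in Casax Republic, 22 March 2024, is outside that window, so Casax Republic is on standard time at UTC+00:15.
13:00 UTC + 0h15m = 13:15 Casax Republic.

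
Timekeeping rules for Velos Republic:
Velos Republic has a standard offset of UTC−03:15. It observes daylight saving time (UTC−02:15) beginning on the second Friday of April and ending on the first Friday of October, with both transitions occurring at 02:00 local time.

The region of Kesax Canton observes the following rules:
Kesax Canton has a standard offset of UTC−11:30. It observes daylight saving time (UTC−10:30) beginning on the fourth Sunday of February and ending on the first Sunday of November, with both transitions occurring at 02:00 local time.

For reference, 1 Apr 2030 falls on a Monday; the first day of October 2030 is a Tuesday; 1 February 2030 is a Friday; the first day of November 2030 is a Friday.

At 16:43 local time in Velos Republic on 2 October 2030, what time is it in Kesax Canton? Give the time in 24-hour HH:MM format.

08:28

1 April 2030 is a Monday, so the first Friday is April 5 and the second is April 12.
1 October 2030 is a Tuesday, so the first Friday is October 4.
2 October 2030 lies within the daylight-saving period (12 April – 4 October), so Velos Republic is on daylight time, UTC−02:15.
16:43 Velos Republic + 2h15m = 18:58 UTC.
1 February 2030 is a Friday, so the first Sunday is February 3 and the fourth is February 24.
1 November 2030 is a Friday, so the first Sunday is November 3.
At the standard offset (UTC−11:30), 18:58 UTC − 11h30m = 07:28 Kesax Canton standard time.
The standard-time date in Kesax Canton, 2 October 2030, falls between 24 February and 3 November, so daylight saving is in effect and Kesax Canton is at UTC−10:30.
18:58 UTC − 10h30m = 08:28 Kesax Canton.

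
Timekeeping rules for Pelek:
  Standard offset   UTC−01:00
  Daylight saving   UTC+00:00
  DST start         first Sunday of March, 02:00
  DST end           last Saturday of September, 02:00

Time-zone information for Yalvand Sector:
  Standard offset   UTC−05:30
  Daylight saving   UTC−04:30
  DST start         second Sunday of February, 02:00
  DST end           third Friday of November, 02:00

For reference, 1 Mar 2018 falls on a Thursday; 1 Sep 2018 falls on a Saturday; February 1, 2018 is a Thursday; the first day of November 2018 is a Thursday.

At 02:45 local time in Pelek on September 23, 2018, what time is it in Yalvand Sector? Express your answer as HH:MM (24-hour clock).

1 March 2018 is a Thursday, so the first Sunday is March 4.
1 September 2018 is a Saturday, so Saturdays fall on 1, 8, 15, 22, 29; the last is September 29.
September 23, 2018 lies within the daylight-saving period (4 March – 29 September), so Pelek is on daylight time, UTC+00:00.
02:45 Pelek − 0h = 02:45 UTC.
1 February 2018 is a Thursday, so the first Sunday is February 4 and the second is February 11.
1 November 2018 is a Thursday, so the first Friday is November 2 and the third is November 16.
At the standard offset (UTC−05:30), 02:45 UTC − 5h30m = 21:15 Yalvand Sector standard time (rolling into the previous day, 22 September 2018).
Daylight saving runs 11 February – 16 November; the standard-time date in Yalvand Sector, September 22, 2018, is inside that window, so Yalvand Sector is at UTC−04:30.
02:45 UTC − 4h30m = 22:15 Yalvand Sector (rolling into the previous day, 22 September 2018).

22:15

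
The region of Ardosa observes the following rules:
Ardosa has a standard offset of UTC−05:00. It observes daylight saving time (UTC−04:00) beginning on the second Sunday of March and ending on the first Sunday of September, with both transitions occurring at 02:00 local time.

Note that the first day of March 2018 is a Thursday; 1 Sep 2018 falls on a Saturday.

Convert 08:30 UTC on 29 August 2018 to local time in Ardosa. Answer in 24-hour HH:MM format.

04:30

1 March 2018 is a Thursday, so the first Sunday is March 4 and the second is March 11.
1 September 2018 is a Saturday, so the first Sunday is September 2.
At the standard offset (UTC−05:00), 08:30 UTC − 5h = 03:30 Ardosa standard time.
The standard-time date in Ardosa, 29 August 2018, lies within the daylight-saving period (11 March – 2 September), so Ardosa is on daylight time, UTC−04:00.
08:30 UTC − 4h = 04:30 local.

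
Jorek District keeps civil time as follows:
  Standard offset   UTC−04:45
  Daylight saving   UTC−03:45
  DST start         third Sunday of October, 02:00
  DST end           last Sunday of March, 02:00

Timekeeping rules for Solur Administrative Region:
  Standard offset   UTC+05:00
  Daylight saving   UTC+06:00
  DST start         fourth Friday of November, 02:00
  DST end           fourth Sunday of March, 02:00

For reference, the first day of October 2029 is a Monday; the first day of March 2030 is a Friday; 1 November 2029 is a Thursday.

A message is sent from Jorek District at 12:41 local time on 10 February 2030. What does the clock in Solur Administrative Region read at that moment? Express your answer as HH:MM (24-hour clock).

1 October 2029 is a Monday, so the first Sunday is October 7 and the third is October 21.
1 March 2030 is a Friday, so Sundays fall on 3, 10, 17, 24, 31; the last is March 31.
Daylight saving runs 21 October 2029 – 31 March 2030; 10 February 2030 is inside that window, so Jorek District is at UTC−03:45.
12:41 Jorek District + 3h45m = 16:26 UTC.
1 November 2029 is a Thursday, so the first Friday is November 2 and the fourth is November 23.
1 March 2030 is a Friday, so the first Sunday is March 3 and the fourth is March 24.
At the standard offset (UTC+05:00), 16:26 UTC + 5h = 21:26 Solur Administrative Region standard time.
Daylight saving runs 23 November 2029 – 24 March 2030; the standard-time date in Solur Administrative Region, 10 February 2030, is inside that window, so Solur Administrative Region is at UTC+06:00.
16:26 UTC + 6h = 22:26 Solur Administrative Region.

22:26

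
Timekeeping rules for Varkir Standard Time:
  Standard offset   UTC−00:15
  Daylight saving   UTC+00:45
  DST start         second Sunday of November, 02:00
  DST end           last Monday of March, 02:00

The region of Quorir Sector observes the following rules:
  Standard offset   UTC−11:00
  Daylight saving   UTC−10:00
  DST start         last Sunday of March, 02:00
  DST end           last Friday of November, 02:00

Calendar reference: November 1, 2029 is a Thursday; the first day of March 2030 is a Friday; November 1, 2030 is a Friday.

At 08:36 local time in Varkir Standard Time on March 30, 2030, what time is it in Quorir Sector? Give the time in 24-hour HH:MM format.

1 November 2029 is a Thursday, so the first Sunday is November 4 and the second is November 11.
1 March 2030 is a Friday, so Mondays fall on 4, 11, 18, 25; the last is March 25.
March 30, 2030 is outside the daylight-saving period (11 November 2029 – 25 March 2030), so Varkir Standard Time is on standard time, UTC−00:15.
08:36 Varkir Standard Time + 0h15m = 08:51 UTC.
1 March 2030 is a Friday, so Sundays fall on 3, 10, 17, 24, 31; the last is March 31.
1 November 2030 is a Friday, so Fridays fall on 1, 8, 15, 22, 29; the last is November 29.
At the standard offset (UTC−11:00), 08:51 UTC − 11h = 21:51 Quorir Sector standard time (rolling into the previous day, 29 March 2030).
The standard-time date in Quorir Sector, March 29, 2030, is outside the daylight-saving period (31 March – 29 November), so Quorir Sector is on standard time, UTC−11:00.
08:51 UTC − 11h = 21:51 Quorir Sector (rolling into the previous day, 29 March 2030).

21:51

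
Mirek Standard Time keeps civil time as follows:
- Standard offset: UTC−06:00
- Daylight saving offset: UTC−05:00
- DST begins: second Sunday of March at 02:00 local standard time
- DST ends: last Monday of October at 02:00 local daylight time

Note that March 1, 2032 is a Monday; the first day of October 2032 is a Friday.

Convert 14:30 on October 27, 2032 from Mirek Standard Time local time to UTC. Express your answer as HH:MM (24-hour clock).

1 March 2032 is a Monday, so the first Sunday is March 7 and the second is March 14.
1 October 2032 is a Friday, so Mondays fall on 4, 11, 18, 25; the last is October 25.
Daylight saving runs 14 March – 25 October; October 27, 2032 is outside that window, so Mirek Standard Time is on standard time at UTC−06:00.
14:30 local + 6h = 20:30 UTC.

20:30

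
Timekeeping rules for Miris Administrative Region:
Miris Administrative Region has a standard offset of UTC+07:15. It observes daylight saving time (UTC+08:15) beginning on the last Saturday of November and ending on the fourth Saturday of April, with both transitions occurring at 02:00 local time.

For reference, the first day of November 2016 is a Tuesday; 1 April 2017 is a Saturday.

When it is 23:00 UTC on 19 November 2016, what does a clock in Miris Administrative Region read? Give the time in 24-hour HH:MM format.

1 November 2016 is a Tuesday, so Saturdays fall on 5, 12, 19, 26; the last is November 26.
1 April 2017 is a Saturday, so the first Saturday is April 1 and the fourth is April 22.
At the standard offset (UTC+07:15), 23:00 UTC + 7h15m = 06:15 Miris Administrative Region standard time (rolling into the next day, 20 November 2016).
The standard-time date in Miris Administrative Region, 20 November 2016, is outside the daylight-saving period (26 November 2016 – 22 April 2017), so Miris Administrative Region is on standard time, UTC+07:15.
23:00 UTC + 7h15m = 06:15 local (rolling into the next day, 20 November 2016).

06:15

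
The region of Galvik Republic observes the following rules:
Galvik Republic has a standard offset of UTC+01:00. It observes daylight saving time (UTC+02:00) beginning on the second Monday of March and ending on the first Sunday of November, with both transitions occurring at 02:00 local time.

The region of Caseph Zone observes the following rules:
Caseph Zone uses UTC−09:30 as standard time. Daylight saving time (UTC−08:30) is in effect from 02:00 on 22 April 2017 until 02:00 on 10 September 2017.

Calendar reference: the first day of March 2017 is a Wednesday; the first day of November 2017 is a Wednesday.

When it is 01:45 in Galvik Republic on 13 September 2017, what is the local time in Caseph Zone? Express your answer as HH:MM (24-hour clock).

1 March 2017 is a Wednesday, so the first Monday is March 6 and the second is March 13.
1 November 2017 is a Wednesday, so the first Sunday is November 5.
Daylight saving runs 13 March – 5 November; 13 September 2017 is inside that window, so Galvik Republic is at UTC+02:00.
01:45 Galvik Republic − 2h = 23:45 UTC (rolling into the previous day, 12 September 2017).
At the standard offset (UTC−09:30), 23:45 UTC − 9h30m = 14:15 Caseph Zone standard time.
Daylight saving runs 22 April – 10 September; the standard-time date in Caseph Zone, 12 September 2017, is outside that window, so Caseph Zone is on standard time at UTC−09:30.
23:45 UTC − 9h30m = 14:15 Caseph Zone.

14:15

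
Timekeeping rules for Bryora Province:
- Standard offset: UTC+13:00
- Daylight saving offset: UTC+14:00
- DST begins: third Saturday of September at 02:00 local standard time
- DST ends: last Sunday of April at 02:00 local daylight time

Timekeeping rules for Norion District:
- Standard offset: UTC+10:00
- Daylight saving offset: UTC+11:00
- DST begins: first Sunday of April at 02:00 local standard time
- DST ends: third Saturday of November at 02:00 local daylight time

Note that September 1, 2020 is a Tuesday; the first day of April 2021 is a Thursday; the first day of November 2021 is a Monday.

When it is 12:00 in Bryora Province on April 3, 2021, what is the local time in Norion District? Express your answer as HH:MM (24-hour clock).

1 September 2020 is a Tuesday, so the first Saturday is September 5 and the third is September 19.
1 April 2021 is a Thursday, so Sundays fall on 4, 11, 18, 25; the last is April 25.
April 3, 2021 falls between 19 September 2020 and 25 April 2021, so daylight saving is in effect and Bryora Province is at UTC+14:00.
12:00 Bryora Province − 14h = 22:00 UTC (rolling into the previous day, 2 April 2021).
1 April 2021 is a Thursday, so the first Sunday is April 4.
1 November 2021 is a Monday, so the first Saturday is November 6 and the third is November 20.
At the standard offset (UTC+10:00), 22:00 UTC + 10h = 08:00 Norion District standard time (rolling into the next day, 3 April 2021).
Daylight saving runs 4 April – 20 November; the standard-time date in Norion District, April 3, 2021, is outside that window, so Norion District is on standard time at UTC+10:00.
22:00 UTC + 10h = 08:00 Norion District (rolling into the next day, 3 April 2021).

08:00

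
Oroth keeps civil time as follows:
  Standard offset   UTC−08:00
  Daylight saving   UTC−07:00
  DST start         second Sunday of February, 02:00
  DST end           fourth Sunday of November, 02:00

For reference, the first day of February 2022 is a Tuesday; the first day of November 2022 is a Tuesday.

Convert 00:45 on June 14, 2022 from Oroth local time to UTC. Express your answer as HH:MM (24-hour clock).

1 February 2022 is a Tuesday, so the first Sunday is February 6 and the second is February 13.
1 November 2022 is a Tuesday, so the first Sunday is November 6 and the fourth is November 27.
Daylight saving runs 13 February – 27 November; June 14, 2022 is inside that window, so Oroth is at UTC−07:00.
00:45 local + 7h = 07:45 UTC.

07:45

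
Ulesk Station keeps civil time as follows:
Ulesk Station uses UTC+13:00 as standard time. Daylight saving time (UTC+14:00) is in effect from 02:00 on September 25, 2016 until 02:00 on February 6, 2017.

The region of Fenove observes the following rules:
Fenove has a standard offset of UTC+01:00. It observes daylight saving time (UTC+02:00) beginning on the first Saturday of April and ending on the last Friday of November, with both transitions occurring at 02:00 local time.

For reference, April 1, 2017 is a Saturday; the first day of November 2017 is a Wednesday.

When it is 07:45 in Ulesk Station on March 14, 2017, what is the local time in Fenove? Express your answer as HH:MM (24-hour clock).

March 14, 2017 is outside the daylight-saving period (25 September 2016 – 6 February 2017), so Ulesk Station is on standard time, UTC+13:00.
07:45 Ulesk Station − 13h = 18:45 UTC (rolling into the previous day, 13 March 2017).
1 April 2017 is a Saturday, so the first Saturday is April 1.
1 November 2017 is a Wednesday, so Fridays fall on 3, 10, 17, 24; the last is November 24.
At the standard offset (UTC+01:00), 18:45 UTC + 1h = 19:45 Fenove standard time.
Daylight saving runs 1 April – 24 November; the standard-time date in Fenove, March 13, 2017, is outside that window, so Fenove is on standard time at UTC+01:00.
18:45 UTC + 1h = 19:45 Fenove.

19:45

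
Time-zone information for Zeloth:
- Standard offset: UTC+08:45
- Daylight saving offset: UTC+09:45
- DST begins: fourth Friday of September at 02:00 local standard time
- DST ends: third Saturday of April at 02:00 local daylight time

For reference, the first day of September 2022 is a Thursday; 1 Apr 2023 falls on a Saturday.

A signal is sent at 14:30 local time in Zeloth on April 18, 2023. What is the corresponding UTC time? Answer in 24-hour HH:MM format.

05:45

1 September 2022 is a Thursday, so the first Friday is September 2 and the fourth is September 23.
1 April 2023 is a Saturday, so the first Saturday is April 1 and the third is April 15.
Daylight saving runs 23 September 2022 – 15 April 2023; April 18, 2023 is outside that window, so Zeloth is on standard time at UTC+08:45.
14:30 local − 8h45m = 05:45 UTC.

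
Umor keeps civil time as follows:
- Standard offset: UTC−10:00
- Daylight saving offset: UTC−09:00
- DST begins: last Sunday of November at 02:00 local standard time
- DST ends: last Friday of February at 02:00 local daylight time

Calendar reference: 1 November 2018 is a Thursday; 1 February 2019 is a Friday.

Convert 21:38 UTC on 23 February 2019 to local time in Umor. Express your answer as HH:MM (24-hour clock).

1 November 2018 is a Thursday, so Sundays fall on 4, 11, 18, 25; the last is November 25.
1 February 2019 is a Friday, so Fridays fall on 1, 8, 15, 22; the last is February 22.
At the standard offset (UTC−10:00), 21:38 UTC − 10h = 11:38 Umor standard time.
The standard-time date in Umor, 23 February 2019, is outside the daylight-saving period (25 November 2018 – 22 February 2019), so Umor is on standard time, UTC−10:00.
21:38 UTC − 10h = 11:38 local.

11:38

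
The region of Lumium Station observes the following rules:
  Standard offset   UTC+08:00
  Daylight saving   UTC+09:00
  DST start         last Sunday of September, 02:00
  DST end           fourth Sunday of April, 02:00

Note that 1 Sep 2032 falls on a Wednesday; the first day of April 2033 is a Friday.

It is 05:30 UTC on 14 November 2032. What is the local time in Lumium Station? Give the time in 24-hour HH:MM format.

14:30

1 September 2032 is a Wednesday, so Sundays fall on 5, 12, 19, 26; the last is September 26.
1 April 2033 is a Friday, so the first Sunday is April 3 and the fourth is April 24.
At the standard offset (UTC+08:00), 05:30 UTC + 8h = 13:30 Lumium Station standard time.
Daylight saving runs 26 September 2032 – 24 April 2033; the standard-time date in Lumium Station, 14 November 2032, is inside that window, so Lumium Station is at UTC+09:00.
05:30 UTC + 9h = 14:30 local.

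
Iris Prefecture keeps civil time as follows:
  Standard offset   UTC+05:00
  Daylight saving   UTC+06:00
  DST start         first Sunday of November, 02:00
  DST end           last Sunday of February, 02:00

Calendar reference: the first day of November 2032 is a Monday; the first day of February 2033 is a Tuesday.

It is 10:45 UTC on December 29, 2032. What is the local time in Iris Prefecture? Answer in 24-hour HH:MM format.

16:45

1 November 2032 is a Monday, so the first Sunday is November 7.
1 February 2033 is a Tuesday, so Sundays fall on 6, 13, 20, 27; the last is February 27.
At the standard offset (UTC+05:00), 10:45 UTC + 5h = 15:45 Iris Prefecture standard time.
The standard-time date in Iris Prefecture, December 29, 2032, lies within the daylight-saving period (7 November 2032 – 27 February 2033), so Iris Prefecture is on daylight time, UTC+06:00.
10:45 UTC + 6h = 16:45 local.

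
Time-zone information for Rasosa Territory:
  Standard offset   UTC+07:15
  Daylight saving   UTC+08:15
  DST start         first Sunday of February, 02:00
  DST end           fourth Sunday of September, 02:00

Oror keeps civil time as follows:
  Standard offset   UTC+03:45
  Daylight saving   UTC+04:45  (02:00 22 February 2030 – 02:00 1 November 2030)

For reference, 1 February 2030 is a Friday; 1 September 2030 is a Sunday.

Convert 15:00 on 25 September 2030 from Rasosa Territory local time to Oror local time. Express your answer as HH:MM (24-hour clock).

12:30

1 February 2030 is a Friday, so the first Sunday is February 3.
1 September 2030 is a Sunday, so the first Sunday is September 1 and the fourth is September 22.
25 September 2030 is outside the daylight-saving period (3 February – 22 September), so Rasosa Territory is on standard time, UTC+07:15.
15:00 Rasosa Territory − 7h15m = 07:45 UTC.
At the standard offset (UTC+03:45), 07:45 UTC + 3h45m = 11:30 Oror standard time.
The standard-time date in Oror, 25 September 2030, falls between 22 February and 1 November, so daylight saving is in effect and Oror is at UTC+04:45.
07:45 UTC + 4h45m = 12:30 Oror.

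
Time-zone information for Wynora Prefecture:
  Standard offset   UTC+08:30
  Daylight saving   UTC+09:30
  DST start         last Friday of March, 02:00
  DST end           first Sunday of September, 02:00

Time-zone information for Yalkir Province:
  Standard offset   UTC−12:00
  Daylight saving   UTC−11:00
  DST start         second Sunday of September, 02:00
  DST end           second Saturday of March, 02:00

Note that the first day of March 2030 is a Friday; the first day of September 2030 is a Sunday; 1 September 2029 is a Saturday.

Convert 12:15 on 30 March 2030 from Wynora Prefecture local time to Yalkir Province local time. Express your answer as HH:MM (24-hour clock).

14:45

1 March 2030 is a Friday, so Fridays fall on 1, 8, 15, 22, 29; the last is March 29.
1 September 2030 is a Sunday, so the first Sunday is September 1.
Daylight saving runs 29 March – 1 September; 30 March 2030 is inside that window, so Wynora Prefecture is at UTC+09:30.
12:15 Wynora Prefecture − 9h30m = 02:45 UTC.
1 September 2029 is a Saturday, so the first Sunday is September 2 and the second is September 9.
1 March 2030 is a Friday, so the first Saturday is March 2 and the second is March 9.
At the standard offset (UTC−12:00), 02:45 UTC − 12h = 14:45 Yalkir Province standard time (rolling into the previous day, 29 March 2030).
The standard-time date in Yalkir Province, 29 March 2030, is outside the daylight-saving period (9 September 2029 – 9 March 2030), so Yalkir Province is on standard time, UTC−12:00.
02:45 UTC − 12h = 14:45 Yalkir Province (rolling into the previous day, 29 March 2030).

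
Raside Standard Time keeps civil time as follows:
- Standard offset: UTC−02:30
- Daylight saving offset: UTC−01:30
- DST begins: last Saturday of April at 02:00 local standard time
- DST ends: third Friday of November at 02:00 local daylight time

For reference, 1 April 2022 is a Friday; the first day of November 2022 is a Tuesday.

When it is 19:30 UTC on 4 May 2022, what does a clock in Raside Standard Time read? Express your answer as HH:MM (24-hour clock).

1 April 2022 is a Friday, so Saturdays fall on 2, 9, 16, 23, 30; the last is April 30.
1 November 2022 is a Tuesday, so the first Friday is November 4 and the third is November 18.
At the standard offset (UTC−02:30), 19:30 UTC − 2h30m = 17:00 Raside Standard Time standard time.
The standard-time date in Raside Standard Time, 4 May 2022, lies within the daylight-saving period (30 April – 18 November), so Raside Standard Time is on daylight time, UTC−01:30.
19:30 UTC − 1h30m = 18:00 local.

18:00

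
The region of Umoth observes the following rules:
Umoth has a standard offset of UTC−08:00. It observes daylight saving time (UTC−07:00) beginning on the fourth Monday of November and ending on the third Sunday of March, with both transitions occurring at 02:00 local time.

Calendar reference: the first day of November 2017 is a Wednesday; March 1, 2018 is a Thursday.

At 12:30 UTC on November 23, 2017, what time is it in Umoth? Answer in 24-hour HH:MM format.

1 November 2017 is a Wednesday, so the first Monday is November 6 and the fourth is November 27.
1 March 2018 is a Thursday, so the first Sunday is March 4 and the third is March 18.
At the standard offset (UTC−08:00), 12:30 UTC − 8h = 04:30 Umoth standard time.
The standard-time date in Umoth, November 23, 2017, does not fall between 27 November 2017 and 18 March 2018, so daylight saving is not in effect and Umoth is at UTC−08:00.
12:30 UTC − 8h = 04:30 local.

04:30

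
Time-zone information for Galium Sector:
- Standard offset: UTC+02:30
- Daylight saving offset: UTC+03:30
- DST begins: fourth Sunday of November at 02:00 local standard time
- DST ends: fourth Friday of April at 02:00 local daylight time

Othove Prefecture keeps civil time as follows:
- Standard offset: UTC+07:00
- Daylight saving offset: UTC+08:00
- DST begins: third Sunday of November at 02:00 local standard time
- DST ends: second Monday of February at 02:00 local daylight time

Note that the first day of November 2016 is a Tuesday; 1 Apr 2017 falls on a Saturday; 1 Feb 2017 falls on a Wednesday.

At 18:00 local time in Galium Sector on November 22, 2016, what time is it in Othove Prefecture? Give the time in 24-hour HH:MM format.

23:30

1 November 2016 is a Tuesday, so the first Sunday is November 6 and the fourth is November 27.
1 April 2017 is a Saturday, so the first Friday is April 7 and the fourth is April 28.
November 22, 2016 does not fall between 27 November 2016 and 28 April 2017, so daylight saving is not in effect and Galium Sector is at UTC+02:30.
18:00 Galium Sector − 2h30m = 15:30 UTC.
1 November 2016 is a Tuesday, so the first Sunday is November 6 and the third is November 20.
1 February 2017 is a Wednesday, so the first Monday is February 6 and the second is February 13.
At the standard offset (UTC+07:00), 15:30 UTC + 7h = 22:30 Othove Prefecture standard time.
The standard-time date in Othove Prefecture, November 22, 2016, falls between 20 November 2016 and 13 February 2017, so daylight saving is in effect and Othove Prefecture is at UTC+08:00.
15:30 UTC + 8h = 23:30 Othove Prefecture.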